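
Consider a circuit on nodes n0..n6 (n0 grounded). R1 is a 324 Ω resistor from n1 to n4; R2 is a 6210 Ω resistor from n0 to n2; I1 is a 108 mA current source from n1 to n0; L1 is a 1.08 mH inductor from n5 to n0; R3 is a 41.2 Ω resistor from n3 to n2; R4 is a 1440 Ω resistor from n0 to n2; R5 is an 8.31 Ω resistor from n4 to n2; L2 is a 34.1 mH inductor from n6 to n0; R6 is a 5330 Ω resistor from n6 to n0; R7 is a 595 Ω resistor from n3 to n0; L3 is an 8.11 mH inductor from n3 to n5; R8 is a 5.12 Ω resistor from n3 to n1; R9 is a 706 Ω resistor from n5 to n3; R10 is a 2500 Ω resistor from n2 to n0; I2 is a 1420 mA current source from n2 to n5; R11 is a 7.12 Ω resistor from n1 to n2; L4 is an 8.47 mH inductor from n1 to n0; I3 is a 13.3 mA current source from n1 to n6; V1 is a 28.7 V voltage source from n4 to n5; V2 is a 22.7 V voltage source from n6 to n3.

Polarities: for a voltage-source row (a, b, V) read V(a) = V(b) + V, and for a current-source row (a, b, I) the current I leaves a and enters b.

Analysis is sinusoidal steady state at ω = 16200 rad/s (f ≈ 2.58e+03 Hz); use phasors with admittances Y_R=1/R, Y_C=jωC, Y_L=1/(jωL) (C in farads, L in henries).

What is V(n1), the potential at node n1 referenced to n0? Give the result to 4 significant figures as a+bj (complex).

Element admittances at ω=16200 rad/s:
  Y(R1) = 0.003086+0.000j S between n1,n4
  Y(R2) = 0.0001610+0.000j S between n0,n2
  I1: injects 0.108 A into n0 (from n1)
  Y(L1) = 0.000-0.05716j S between n5,n0
  Y(R3) = 0.02427+0.000j S between n3,n2
  Y(R4) = 0.0006944+0.000j S between n0,n2
  Y(R5) = 0.1203+0.000j S between n4,n2
  Y(L2) = 0.000-0.001810j S between n6,n0
  Y(R6) = 0.0001876+0.000j S between n6,n0
  Y(R7) = 0.001681+0.000j S between n3,n0
  Y(L3) = 0.000-0.007611j S between n3,n5
  Y(R8) = 0.1953+0.000j S between n3,n1
  Y(R9) = 0.001416+0.000j S between n5,n3
  Y(R10) = 0.0004000+0.000j S between n2,n0
  I2: injects 1.42 A into n5 (from n2)
  Y(R11) = 0.1404+0.000j S between n1,n2
  Y(L4) = 0.000-0.007288j S between n1,n0
  I3: injects 0.0133 A into n6 (from n1)
  V1: constraint V(n4)−V(n5) = 28.7
  V2: constraint V(n6)−V(n3) = 22.7
Assemble and solve the 8×8 MNA system:
  V(n1)=12.05+0.6419j  V(n2)=12.92-0.7385j  V(n3)=11.84+1.239j  V(n4)=26.09-2.756j  V(n5)=-2.606-2.756j  V(n6)=34.54+1.239j
  i(V1)=-1.628+0.2533j  i(V2)=0.004577+0.06230j

12.05+0.6419j V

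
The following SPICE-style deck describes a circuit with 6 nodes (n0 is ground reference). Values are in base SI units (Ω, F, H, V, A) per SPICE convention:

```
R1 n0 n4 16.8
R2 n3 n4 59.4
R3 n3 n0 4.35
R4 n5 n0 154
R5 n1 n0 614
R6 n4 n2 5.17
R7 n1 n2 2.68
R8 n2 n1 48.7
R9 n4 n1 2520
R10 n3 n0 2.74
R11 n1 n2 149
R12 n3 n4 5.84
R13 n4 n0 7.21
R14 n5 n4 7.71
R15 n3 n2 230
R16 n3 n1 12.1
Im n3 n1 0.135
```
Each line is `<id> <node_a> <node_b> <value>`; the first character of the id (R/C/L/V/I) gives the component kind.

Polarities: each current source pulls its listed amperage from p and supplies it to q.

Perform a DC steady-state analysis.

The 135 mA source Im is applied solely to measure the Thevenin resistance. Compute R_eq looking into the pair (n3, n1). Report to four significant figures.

R_eq = 5.523 Ω

Element admittances at DC:
  Y(R1) = 0.05952 S between n0,n4
  Y(R2) = 0.01684 S between n3,n4
  Y(R3) = 0.2299 S between n3,n0
  Y(R4) = 0.006494 S between n5,n0
  Y(R5) = 0.001629 S between n1,n0
  Y(R6) = 0.1934 S between n4,n2
  Y(R7) = 0.3731 S between n1,n2
  Y(R8) = 0.02053 S between n2,n1
  Y(R9) = 0.0003968 S between n4,n1
  Y(R10) = 0.3650 S between n3,n0
  Y(R11) = 0.006711 S between n1,n2
  Y(R12) = 0.1712 S between n3,n4
  Y(R13) = 0.1387 S between n4,n0
  Y(R14) = 0.1297 S between n5,n4
  Y(R15) = 0.004348 S between n3,n2
  Y(R16) = 0.08264 S between n3,n1
  Im: injects 0.135 A into n1 (from n3)
Assemble and solve the 5×5 MNA system:
  V(n1)=0.6915  V(n2)=0.5116  V(n3)=-0.05409  V(n4)=0.1519  V(n5)=0.1447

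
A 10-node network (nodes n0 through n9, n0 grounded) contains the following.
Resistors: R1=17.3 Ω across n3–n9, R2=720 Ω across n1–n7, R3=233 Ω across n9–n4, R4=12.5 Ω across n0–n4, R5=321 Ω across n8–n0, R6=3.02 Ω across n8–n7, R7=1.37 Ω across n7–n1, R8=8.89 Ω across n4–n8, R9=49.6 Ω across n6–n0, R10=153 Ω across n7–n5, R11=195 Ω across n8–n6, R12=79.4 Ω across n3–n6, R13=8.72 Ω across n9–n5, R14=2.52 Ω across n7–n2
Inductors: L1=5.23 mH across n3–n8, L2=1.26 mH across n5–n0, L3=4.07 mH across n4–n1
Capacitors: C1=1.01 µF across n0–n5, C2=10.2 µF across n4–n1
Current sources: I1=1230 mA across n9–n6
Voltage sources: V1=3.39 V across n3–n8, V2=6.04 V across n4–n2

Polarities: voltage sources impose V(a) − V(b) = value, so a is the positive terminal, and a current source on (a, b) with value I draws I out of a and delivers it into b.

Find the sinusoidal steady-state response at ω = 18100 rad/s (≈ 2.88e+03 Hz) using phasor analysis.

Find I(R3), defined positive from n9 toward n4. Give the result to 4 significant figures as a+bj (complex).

Apply KCL at each of the 9 non-ground nodes and solve the resulting linear system.
Node n1: branches {R2, C2, R7, L3} → V_1 = -7.656-2.194j
Node n2: branches {R14, V2} → V_2 = -9.508-4.152j
Node n3: branches {R1, L1, R12, V1} → V_3 = -3.929-3.991j
Node n4: branches {R3, R4, C2, R8, L3, V2} → V_4 = -3.468-4.152j
Node n5: branches {C1, L2, R10, R13} → V_5 = -14.95-12.05j
Node n6: branches {I1, R9, R11, R12} → V_6 = 30.17-1.867j
Node n7: branches {R2, R6, R7, R10, R14} → V_7 = -8.114-3.174j
Node n8: branches {L1, R5, R6, R8, R11, V1} → V_8 = -7.319-3.991j
Node n9: branches {R1, R3, I1, R13} → V_9 = -18.02-9.223j
Source currents: i(V1)=-0.3853-0.2399j, i(V2)=-0.5531-0.3879j

-0.06248-0.02176j A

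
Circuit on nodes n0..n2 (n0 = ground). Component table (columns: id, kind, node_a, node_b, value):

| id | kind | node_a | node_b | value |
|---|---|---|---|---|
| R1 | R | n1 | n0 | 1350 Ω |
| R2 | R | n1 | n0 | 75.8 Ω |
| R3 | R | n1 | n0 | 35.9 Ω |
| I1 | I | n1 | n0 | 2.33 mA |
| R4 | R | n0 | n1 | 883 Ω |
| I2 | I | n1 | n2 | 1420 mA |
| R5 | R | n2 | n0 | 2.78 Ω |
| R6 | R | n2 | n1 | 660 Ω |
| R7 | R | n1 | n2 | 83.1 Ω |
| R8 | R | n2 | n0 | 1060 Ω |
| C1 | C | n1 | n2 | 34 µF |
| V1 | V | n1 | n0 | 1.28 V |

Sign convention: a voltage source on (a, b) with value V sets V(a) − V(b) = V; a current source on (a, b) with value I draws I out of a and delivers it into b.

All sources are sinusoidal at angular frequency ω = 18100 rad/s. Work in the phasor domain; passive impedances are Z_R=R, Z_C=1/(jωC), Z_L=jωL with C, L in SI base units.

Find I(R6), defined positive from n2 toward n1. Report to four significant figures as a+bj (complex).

0.001047-0.001723j A

Element admittances at ω=18100 rad/s:
  Y(R1) = 0.0007407+0.000j S between n1,n0
  Y(R2) = 0.01319+0.000j S between n1,n0
  Y(R3) = 0.02786+0.000j S between n1,n0
  I1: injects 0.00233 A into n0 (from n1)
  Y(R4) = 0.001133+0.000j S between n0,n1
  I2: injects 1.42 A into n2 (from n1)
  Y(R5) = 0.3597+0.000j S between n2,n0
  Y(R6) = 0.001515+0.000j S between n2,n1
  Y(R7) = 0.01203+0.000j S between n1,n2
  Y(R8) = 0.0009434+0.000j S between n2,n0
  Y(C1) = 0.000+0.6154j S between n1,n2
  V1: constraint V(n1)−V(n0) = 1.28
Assemble and solve the 3×3 MNA system:
  V(n1)=1.280+0.000j  V(n2)=1.971-1.137j
  i(V1)=-0.7682+0.4100j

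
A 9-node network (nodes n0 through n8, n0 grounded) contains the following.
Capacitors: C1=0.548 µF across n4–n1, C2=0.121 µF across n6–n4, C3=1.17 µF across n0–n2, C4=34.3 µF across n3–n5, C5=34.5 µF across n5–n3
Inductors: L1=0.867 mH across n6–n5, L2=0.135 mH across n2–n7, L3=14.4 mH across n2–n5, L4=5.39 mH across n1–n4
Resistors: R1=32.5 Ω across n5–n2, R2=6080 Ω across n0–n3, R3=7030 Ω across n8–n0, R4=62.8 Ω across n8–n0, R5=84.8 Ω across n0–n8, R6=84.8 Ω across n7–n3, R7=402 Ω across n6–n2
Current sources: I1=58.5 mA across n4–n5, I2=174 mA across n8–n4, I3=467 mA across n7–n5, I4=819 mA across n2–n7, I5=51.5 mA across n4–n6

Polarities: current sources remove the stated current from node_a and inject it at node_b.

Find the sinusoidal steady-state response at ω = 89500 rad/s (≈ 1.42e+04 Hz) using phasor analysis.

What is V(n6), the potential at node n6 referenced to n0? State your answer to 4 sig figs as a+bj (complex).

15.68+5.827j V

Element admittances at ω=89500 rad/s:
  Y(C1) = 0.000+0.04905j S between n4,n1
  Y(L1) = 0.000-0.01289j S between n6,n5
  Y(R1) = 0.03077+0.000j S between n5,n2
  I1: injects 0.0585 A into n5 (from n4)
  Y(R2) = 0.0001645+0.000j S between n0,n3
  Y(L2) = 0.000-0.08276j S between n2,n7
  Y(C2) = 0.000+0.01083j S between n6,n4
  Y(C3) = 0.000+0.1047j S between n0,n2
  Y(R3) = 0.0001422+0.000j S between n8,n0
  Y(R4) = 0.01592+0.000j S between n8,n0
  Y(R5) = 0.01179+0.000j S between n0,n8
  I2: injects 0.174 A into n4 (from n8)
  Y(R6) = 0.01179+0.000j S between n7,n3
  I3: injects 0.467 A into n5 (from n7)
  Y(R7) = 0.002488+0.000j S between n6,n2
  I4: injects 0.819 A into n7 (from n2)
  Y(L3) = 0.000-0.0007759j S between n2,n5
  Y(C4) = 0.000+3.070j S between n3,n5
  Y(L4) = 0.000-0.002073j S between n1,n4
  Y(C5) = 0.000+3.088j S between n5,n3
  I5: injects 0.0515 A into n6 (from n4)
Assemble and solve the 8×8 MNA system:
  V(n1)=15.68-0.08267j  V(n2)=0.0001284-1.639j  V(n3)=14.25-0.08174j  V(n4)=15.68-0.08267j  V(n5)=14.24-0.1081j  V(n6)=15.68+5.827j  V(n7)=0.6601+4.550j  V(n8)=-6.246+0.000j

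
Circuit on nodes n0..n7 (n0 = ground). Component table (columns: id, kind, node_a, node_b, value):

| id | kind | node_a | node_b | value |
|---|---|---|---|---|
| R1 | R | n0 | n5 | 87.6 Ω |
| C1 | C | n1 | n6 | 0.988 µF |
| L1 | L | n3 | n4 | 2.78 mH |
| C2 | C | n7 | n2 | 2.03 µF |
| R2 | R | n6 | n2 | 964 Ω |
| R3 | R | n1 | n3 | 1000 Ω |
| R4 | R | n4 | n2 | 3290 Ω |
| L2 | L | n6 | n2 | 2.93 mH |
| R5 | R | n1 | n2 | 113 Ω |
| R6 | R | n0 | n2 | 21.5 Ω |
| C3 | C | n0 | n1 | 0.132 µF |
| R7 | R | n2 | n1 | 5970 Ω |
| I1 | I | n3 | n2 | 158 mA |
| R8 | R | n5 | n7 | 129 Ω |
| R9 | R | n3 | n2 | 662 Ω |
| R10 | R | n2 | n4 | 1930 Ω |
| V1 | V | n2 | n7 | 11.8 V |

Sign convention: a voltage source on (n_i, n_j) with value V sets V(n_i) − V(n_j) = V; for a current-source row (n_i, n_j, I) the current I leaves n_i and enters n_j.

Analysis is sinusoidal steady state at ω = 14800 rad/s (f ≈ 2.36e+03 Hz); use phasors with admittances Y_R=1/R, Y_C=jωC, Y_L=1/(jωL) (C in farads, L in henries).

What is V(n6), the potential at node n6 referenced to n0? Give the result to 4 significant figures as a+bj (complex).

MNA unknowns: 7 node voltages V₁..V_7 plus 1 source current (V1)
R1: Y=0.01142+0.000j on G[0,5]
C1: Y=0.000+0.01462j on G[1,6]
L1: Y=0.000-0.02430j on G[3,4]
C2: Y=0.000+0.03004j on G[7,2]
R2: Y=0.001037+0.000j on G[6,2]
R3: Y=0.001000+0.000j on G[1,3]
R4: Y=0.0003040+0.000j on G[4,2]
L2: Y=0.000-0.02306j on G[6,2]
R5: Y=0.008850+0.000j on G[1,2]
R6: Y=0.04651+0.000j on G[0,2]
C3: Y=0.000+0.001954j on G[0,1]
R7: Y=0.0001675+0.000j on G[2,1]
I1: z[3]−=0.158, z[2]+=0.158
R8: Y=0.007752+0.000j on G[5,7]
R9: Y=0.001511+0.000j on G[3,2]
R10: Y=0.0005181+0.000j on G[2,4]
V1: row V2−V7=11.8, i_V1 at 2,7
solve → V1=0.7262+0.9990j, V2=1.104-0.02775j, V3=-46.43-0.1158j, V4=-46.38+1.490j, V5=-4.326-0.01122j, V6=1.533-1.860j, V7=-10.70-0.02775j
aux → i_V1=-0.04938-0.3546j

1.533-1.860j V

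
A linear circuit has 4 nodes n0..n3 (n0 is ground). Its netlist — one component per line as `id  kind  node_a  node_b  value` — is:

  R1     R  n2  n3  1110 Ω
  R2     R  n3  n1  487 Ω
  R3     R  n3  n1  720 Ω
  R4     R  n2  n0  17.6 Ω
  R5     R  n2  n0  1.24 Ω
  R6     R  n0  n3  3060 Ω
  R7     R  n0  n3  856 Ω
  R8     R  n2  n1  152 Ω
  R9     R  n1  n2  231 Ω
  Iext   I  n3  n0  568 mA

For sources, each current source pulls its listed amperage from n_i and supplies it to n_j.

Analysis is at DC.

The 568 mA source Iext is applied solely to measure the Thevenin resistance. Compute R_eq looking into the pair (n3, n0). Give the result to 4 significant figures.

MNA unknowns: 3 node voltages V₁..V_3
R1: Y=0.0009009 on G[2,3]
R2: Y=0.002053 on G[3,1]
R3: Y=0.001389 on G[3,1]
R4: Y=0.05682 on G[2,0]
R5: Y=0.8065 on G[2,0]
R6: Y=0.0003268 on G[0,3]
R7: Y=0.001168 on G[0,3]
R8: Y=0.006579 on G[2,1]
R9: Y=0.004329 on G[1,2]
Iext: z[3]−=0.568, z[0]+=0.568
solve → V1=-27.61, V2=-0.4612, V3=-113.6

R_eq = 200.1 Ω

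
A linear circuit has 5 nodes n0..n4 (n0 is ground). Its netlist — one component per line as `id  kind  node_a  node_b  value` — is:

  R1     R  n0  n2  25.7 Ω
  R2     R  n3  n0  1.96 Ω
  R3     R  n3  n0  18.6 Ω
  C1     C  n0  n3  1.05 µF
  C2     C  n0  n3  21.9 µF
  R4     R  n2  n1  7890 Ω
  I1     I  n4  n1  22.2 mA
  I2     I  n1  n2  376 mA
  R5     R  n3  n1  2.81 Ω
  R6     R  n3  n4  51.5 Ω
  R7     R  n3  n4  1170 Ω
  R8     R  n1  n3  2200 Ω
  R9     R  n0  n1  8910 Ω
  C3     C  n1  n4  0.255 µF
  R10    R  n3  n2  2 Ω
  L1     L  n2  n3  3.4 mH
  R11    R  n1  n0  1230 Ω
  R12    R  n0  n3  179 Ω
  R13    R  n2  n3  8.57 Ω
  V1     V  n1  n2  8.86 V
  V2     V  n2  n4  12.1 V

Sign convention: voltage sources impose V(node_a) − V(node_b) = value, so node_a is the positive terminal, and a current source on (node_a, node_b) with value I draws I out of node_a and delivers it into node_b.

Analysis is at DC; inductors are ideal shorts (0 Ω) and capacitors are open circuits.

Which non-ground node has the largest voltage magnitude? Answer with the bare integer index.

4

Apply KCL at each of the 4 non-ground nodes and solve the resulting linear system.
Node n1: branches {R4, I1, I2, R5, R8, R9, C3, R11, V1} → V_1 = 8.847
Node n2: branches {R1, R4, I2, R10, L1, R13, V1, V2} → V_2 = -0.01345
Node n3: branches {R2, R3, C1, C2, R5, R6, R7, R8, R10, L1, R12, R13} → V_3 = -0.01345
Node n4: branches {I1, R6, R7, C3, V2} → V_4 = -12.11
Source currents: i(L1)=-2.919, i(V1)=-3.520, i(V2)=-0.2231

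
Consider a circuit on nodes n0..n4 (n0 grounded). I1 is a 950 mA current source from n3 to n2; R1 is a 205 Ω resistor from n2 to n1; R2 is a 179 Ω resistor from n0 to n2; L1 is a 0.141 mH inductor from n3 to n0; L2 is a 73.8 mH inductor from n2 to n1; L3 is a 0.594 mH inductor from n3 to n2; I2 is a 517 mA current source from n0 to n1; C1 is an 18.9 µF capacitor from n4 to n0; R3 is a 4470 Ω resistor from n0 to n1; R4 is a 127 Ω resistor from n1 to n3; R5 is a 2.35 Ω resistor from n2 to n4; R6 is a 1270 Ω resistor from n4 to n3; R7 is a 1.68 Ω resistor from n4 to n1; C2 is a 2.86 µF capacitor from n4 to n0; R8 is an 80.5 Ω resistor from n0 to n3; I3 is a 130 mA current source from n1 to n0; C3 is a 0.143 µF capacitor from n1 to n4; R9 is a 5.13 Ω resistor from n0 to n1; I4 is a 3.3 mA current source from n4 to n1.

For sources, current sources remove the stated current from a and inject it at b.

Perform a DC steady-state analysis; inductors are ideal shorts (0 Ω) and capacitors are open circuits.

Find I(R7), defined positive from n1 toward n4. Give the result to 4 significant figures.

0.001923 A

MNA unknowns: 4 node voltages V₁..V_4 plus 3 source currents (L1, L2, L3)
I1: z[3]−=0.95, z[2]+=0.95
R1: Y=0.004878 on G[2,1]
R2: Y=0.005587 on G[0,2]
L1: row V3−V0=0, i_L1 at 3,0
L2: row V2−V1=0, i_L2 at 2,1
L3: row V3−V2=0, i_L3 at 3,2
I2: z[0]−=0.517, z[1]+=0.517
C1: Y=0.000 on G[4,0]
R3: Y=0.0002237 on G[0,1]
R4: Y=0.007874 on G[1,3]
R5: Y=0.4255 on G[2,4]
R6: Y=0.0007874 on G[4,3]
R7: Y=0.5952 on G[4,1]
C2: Y=0.000 on G[4,0]
R8: Y=0.01242 on G[0,3]
I3: z[1]−=0.13, z[0]+=0.13
C3: Y=0.000 on G[1,4]
R9: Y=0.1949 on G[0,1]
I4: z[4]−=0.0033, z[1]+=0.0033
solve → V1=0.000, V2=0.000, V3=0.000, V4=-0.003230
aux → i_L1=0.3870, i_L2=-0.3884, i_L3=-1.337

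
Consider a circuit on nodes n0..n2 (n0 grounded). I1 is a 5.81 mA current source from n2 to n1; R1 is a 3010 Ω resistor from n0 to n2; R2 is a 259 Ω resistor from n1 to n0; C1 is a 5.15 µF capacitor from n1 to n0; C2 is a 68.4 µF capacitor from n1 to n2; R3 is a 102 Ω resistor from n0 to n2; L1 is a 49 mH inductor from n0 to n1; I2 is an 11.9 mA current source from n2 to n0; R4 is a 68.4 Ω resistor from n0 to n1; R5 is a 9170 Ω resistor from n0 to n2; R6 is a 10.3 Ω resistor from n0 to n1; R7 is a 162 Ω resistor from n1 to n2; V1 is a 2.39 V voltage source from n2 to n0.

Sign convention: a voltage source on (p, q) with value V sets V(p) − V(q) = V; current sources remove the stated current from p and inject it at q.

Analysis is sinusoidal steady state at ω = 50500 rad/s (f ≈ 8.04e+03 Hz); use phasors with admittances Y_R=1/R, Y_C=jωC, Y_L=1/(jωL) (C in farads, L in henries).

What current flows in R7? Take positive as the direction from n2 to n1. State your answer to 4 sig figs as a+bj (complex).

0.001045-0.0004152j A

Apply KCL at each of the 2 non-ground nodes and solve the resulting linear system.
Node n1: branches {I1, R2, C1, C2, L1, R4, R6, R7} → V_1 = 2.221+0.06726j
Node n2: branches {I1, R1, C2, R3, I2, R5, R7, V1} → V_2 = 2.390+0.000j
Source currents: i(V1)=-0.2756-0.5844j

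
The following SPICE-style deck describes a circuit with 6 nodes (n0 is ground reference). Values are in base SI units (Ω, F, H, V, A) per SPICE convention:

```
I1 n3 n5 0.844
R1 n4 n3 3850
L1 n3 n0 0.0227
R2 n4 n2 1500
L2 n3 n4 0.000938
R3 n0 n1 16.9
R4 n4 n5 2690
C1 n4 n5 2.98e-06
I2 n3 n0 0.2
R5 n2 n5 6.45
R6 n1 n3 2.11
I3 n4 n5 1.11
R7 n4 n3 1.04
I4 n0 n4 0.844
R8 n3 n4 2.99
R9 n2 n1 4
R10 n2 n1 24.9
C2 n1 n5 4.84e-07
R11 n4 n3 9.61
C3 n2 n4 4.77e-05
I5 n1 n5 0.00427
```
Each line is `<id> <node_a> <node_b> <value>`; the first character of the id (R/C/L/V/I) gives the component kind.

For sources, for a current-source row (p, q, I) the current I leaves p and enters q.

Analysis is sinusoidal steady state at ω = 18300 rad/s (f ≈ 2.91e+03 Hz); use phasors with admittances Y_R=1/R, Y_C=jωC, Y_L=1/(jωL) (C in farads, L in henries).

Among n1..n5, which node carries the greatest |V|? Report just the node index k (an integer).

MNA unknowns: 5 node voltages V₁..V_5
I1: z[3]−=0.844, z[5]+=0.844
R1: Y=0.0002597+0.000j on G[4,3]
L1: Y=0.000-0.002407j on G[3,0]
R2: Y=0.0006667+0.000j on G[4,2]
L2: Y=0.000-0.05826j on G[3,4]
R3: Y=0.05917+0.000j on G[0,1]
R4: Y=0.0003717+0.000j on G[4,5]
C1: Y=0.000+0.05453j on G[4,5]
I2: z[3]−=0.2, z[0]+=0.2
R5: Y=0.1550+0.000j on G[2,5]
R6: Y=0.4739+0.000j on G[1,3]
I3: z[4]−=1.11, z[5]+=1.11
R7: Y=0.9615+0.000j on G[4,3]
I4: z[0]−=0.844, z[4]+=0.844
R8: Y=0.3344+0.000j on G[3,4]
R9: Y=0.2500+0.000j on G[2,1]
R10: Y=0.04016+0.000j on G[2,1]
C2: Y=0.000+0.008857j on G[1,5]
R11: Y=0.1041+0.000j on G[4,3]
C3: Y=0.000+0.8729j on G[2,4]
I5: z[1]−=0.00427, z[5]+=0.00427
solve → V1=10.85+0.4655j, V2=11.95-0.4471j, V3=11.44+0.8682j, V4=12.38+1.024j, V5=22.30-4.577j

5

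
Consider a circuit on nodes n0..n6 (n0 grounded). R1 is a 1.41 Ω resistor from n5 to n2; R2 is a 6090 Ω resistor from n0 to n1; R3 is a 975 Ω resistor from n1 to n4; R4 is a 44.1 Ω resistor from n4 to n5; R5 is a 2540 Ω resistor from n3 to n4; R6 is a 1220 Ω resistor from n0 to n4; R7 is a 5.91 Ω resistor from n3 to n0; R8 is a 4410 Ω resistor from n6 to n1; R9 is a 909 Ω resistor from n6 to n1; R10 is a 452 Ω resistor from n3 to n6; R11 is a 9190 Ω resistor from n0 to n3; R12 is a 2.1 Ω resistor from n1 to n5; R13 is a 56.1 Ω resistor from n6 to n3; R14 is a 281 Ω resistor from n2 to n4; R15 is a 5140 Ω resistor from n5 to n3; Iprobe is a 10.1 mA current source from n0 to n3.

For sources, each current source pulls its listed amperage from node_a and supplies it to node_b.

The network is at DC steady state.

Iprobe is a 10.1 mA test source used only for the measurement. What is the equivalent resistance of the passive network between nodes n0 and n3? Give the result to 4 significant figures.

R_eq = 5.884 Ω

MNA unknowns: 6 node voltages V₁..V_6
R1: Y=0.7092 on G[5,2]
R2: Y=0.0001642 on G[0,1]
R3: Y=0.001026 on G[1,4]
R4: Y=0.02268 on G[4,5]
R5: Y=0.0003937 on G[3,4]
R6: Y=0.0008197 on G[0,4]
R7: Y=0.1692 on G[3,0]
R8: Y=0.0002268 on G[6,1]
R9: Y=0.001100 on G[6,1]
R10: Y=0.002212 on G[3,6]
R11: Y=0.0001088 on G[0,3]
R12: Y=0.4762 on G[1,5]
R13: Y=0.01783 on G[6,3]
R14: Y=0.003559 on G[2,4]
R15: Y=0.0001946 on G[5,3]
Iprobe: z[0]−=0.0101, z[3]+=0.0101
solve → V1=0.03905, V2=0.03901, V3=0.05943, V4=0.03817, V5=0.03901, V6=0.05816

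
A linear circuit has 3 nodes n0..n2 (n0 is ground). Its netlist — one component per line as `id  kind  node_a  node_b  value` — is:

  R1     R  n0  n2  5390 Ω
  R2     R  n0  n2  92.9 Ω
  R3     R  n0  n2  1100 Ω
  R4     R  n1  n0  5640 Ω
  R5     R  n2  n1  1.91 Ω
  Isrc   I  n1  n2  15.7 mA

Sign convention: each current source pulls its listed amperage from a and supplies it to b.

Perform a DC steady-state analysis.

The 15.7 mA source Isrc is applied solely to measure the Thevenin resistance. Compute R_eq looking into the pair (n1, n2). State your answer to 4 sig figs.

R_eq = 1.909 Ω

Apply KCL at each of the 2 non-ground nodes and solve the resulting linear system.
Node n1: branches {R4, R5, Isrc} → V_1 = -0.02954
Node n2: branches {R1, R2, R3, R5, Isrc} → V_2 = 0.0004416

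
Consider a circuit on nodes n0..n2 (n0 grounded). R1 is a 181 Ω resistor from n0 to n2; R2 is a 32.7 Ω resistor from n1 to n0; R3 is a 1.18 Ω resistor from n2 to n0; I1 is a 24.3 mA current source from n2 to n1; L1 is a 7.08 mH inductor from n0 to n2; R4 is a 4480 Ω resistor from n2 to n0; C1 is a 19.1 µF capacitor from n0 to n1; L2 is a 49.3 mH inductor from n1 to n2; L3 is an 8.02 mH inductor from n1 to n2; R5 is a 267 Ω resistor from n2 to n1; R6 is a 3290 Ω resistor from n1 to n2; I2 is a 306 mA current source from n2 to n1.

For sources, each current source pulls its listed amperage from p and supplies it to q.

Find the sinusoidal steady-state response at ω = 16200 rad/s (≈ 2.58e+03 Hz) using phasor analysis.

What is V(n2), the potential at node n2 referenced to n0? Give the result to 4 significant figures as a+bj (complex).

Apply KCL at each of the 2 non-ground nodes and solve the resulting linear system.
Node n1: branches {R2, I1, C1, L2, L3, R5, R6, I2} → V_1 = 0.1358-1.078j
Node n2: branches {R1, R3, I1, L1, R4, L2, L3, R5, R6, I2} → V_2 = -0.3956-0.01466j

-0.3956-0.01466j V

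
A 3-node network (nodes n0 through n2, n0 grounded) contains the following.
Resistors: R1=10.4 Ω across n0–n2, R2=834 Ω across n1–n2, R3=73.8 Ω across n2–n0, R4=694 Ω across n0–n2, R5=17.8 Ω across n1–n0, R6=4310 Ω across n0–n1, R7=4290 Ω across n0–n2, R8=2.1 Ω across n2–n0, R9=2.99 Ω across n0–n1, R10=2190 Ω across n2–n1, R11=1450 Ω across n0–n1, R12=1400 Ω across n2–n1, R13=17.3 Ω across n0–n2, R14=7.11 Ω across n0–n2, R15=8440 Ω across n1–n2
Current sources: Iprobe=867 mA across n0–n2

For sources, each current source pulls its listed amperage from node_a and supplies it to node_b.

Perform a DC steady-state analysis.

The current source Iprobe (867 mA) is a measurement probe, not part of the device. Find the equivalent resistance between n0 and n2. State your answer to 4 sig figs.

R_eq = 1.268 Ω

MNA unknowns: 2 node voltages V₁..V_2
R1: Y=0.09615 on G[0,2]
R2: Y=0.001199 on G[1,2]
R3: Y=0.01355 on G[2,0]
R4: Y=0.001441 on G[0,2]
R5: Y=0.05618 on G[1,0]
R6: Y=0.0002320 on G[0,1]
R7: Y=0.0002331 on G[0,2]
R8: Y=0.4762 on G[2,0]
R9: Y=0.3344 on G[0,1]
R10: Y=0.0004566 on G[2,1]
R11: Y=0.0006897 on G[0,1]
R12: Y=0.0007143 on G[2,1]
R13: Y=0.05780 on G[0,2]
R14: Y=0.1406 on G[0,2]
R15: Y=0.0001185 on G[1,2]
Iprobe: z[0]−=0.867, z[2]+=0.867
solve → V1=0.006944, V2=1.100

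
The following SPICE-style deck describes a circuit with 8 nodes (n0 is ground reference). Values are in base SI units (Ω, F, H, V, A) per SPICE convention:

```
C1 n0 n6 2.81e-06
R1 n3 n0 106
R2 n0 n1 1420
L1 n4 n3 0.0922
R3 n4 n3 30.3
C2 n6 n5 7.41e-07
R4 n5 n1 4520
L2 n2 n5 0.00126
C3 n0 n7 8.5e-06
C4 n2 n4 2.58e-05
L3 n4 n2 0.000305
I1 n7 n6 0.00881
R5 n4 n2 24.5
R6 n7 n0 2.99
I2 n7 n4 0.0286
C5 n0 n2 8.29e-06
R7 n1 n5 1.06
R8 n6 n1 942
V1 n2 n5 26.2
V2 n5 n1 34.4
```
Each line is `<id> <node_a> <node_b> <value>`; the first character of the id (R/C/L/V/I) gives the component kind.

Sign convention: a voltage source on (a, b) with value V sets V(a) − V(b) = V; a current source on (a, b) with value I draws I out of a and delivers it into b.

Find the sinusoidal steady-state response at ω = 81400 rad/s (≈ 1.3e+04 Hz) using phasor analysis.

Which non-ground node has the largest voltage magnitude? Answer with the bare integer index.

Element admittances at ω=81400 rad/s:
  Y(C1) = 0.000+0.2287j S between n0,n6
  Y(R1) = 0.009434+0.000j S between n3,n0
  Y(R2) = 0.0007042+0.000j S between n0,n1
  Y(L1) = 0.000-0.0001332j S between n4,n3
  Y(R3) = 0.03300+0.000j S between n4,n3
  Y(C2) = 0.000+0.06032j S between n6,n5
  Y(R4) = 0.0002212+0.000j S between n5,n1
  Y(L2) = 0.000-0.009750j S between n2,n5
  Y(C3) = 0.000+0.6919j S between n0,n7
  Y(C4) = 0.000+2.100j S between n2,n4
  Y(L3) = 0.000-0.04028j S between n4,n2
  I1: injects 0.00881 A into n6 (from n7)
  Y(R5) = 0.04082+0.000j S between n4,n2
  Y(R6) = 0.3344+0.000j S between n7,n0
  I2: injects 0.0286 A into n4 (from n7)
  Y(C5) = 0.000+0.6748j S between n0,n2
  Y(R7) = 0.9434+0.000j S between n1,n5
  Y(R8) = 0.001062+0.000j S between n6,n1
  V1: constraint V(n2)−V(n5) = 26.2
  V2: constraint V(n5)−V(n1) = 34.4
Assemble and solve the 9×9 MNA system:
  V(n1)=-58.87-0.1444j  V(n2)=1.733-0.1444j  V(n3)=1.348-0.1195j  V(n4)=1.733-0.1521j  V(n5)=-24.47-0.1444j  V(n6)=-5.107+0.1368j  V(n7)=-0.02119+0.04383j
  i(V1)=-0.08156-0.9127j  i(V2)=-32.56-0.0004002j

1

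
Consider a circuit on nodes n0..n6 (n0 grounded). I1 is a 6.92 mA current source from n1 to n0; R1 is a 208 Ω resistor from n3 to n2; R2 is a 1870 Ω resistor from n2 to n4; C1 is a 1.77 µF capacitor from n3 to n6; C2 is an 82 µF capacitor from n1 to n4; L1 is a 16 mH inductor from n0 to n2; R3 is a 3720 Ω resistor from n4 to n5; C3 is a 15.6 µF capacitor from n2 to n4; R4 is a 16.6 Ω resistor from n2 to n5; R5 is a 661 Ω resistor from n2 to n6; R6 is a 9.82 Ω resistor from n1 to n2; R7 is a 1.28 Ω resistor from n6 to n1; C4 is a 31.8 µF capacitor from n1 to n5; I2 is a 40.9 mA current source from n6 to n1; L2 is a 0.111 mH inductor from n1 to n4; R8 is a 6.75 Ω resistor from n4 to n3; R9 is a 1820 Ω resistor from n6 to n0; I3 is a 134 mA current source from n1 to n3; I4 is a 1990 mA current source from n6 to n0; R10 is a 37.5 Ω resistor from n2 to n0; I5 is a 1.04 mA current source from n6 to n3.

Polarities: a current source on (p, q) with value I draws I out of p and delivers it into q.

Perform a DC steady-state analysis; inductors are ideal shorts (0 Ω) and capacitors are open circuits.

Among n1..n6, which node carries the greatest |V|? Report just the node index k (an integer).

6

Element admittances at DC:
  I1: injects 0.00692 A into n0 (from n1)
  Y(R1) = 0.004808 S between n3,n2
  Y(R2) = 0.0005348 S between n2,n4
  Y(C1) = 0.000 S between n3,n6
  Y(C2) = 0.000 S between n1,n4
  L1: short n0↔n2 (DC inductor)
  Y(R3) = 0.0002688 S between n4,n5
  Y(C3) = 0.000 S between n2,n4
  Y(R4) = 0.06024 S between n2,n5
  Y(R5) = 0.001513 S between n2,n6
  Y(R6) = 0.1018 S between n1,n2
  Y(R7) = 0.7812 S between n6,n1
  Y(C4) = 0.000 S between n1,n5
  I2: injects 0.0409 A into n1 (from n6)
  L2: short n1↔n4 (DC inductor)
  Y(R8) = 0.1481 S between n4,n3
  Y(R9) = 0.0005495 S between n6,n0
  I3: injects 0.134 A into n3 (from n1)
  I4: injects 1.99 A into n0 (from n6)
  Y(R10) = 0.02667 S between n2,n0
  I5: injects 0.00104 A into n3 (from n6)
Assemble and solve the 8×8 MNA system:
  V(n1)=-18.25  V(n2)=0.000  V(n3)=-16.80  V(n4)=-18.25  V(n5)=-0.08108  V(n6)=-20.80
  i(L1)=1.985  i(L2)=-0.2304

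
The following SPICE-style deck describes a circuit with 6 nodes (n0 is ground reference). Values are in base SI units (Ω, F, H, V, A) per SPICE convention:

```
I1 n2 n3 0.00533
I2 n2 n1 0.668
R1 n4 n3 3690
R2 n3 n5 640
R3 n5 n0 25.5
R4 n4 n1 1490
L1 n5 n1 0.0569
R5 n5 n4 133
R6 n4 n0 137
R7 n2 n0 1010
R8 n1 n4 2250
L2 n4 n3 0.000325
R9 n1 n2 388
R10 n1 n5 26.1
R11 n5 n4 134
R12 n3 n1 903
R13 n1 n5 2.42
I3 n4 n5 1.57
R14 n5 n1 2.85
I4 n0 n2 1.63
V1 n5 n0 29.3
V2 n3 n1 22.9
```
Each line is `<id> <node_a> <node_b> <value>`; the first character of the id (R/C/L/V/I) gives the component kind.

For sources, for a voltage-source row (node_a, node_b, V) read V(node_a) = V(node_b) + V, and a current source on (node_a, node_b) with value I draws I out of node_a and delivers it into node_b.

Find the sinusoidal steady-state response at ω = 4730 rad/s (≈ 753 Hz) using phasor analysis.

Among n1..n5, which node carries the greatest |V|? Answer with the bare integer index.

2

Apply KCL at each of the 5 non-ground nodes and solve the resulting linear system.
Node n1: branches {I2, R4, L1, R8, R9, R10, R12, R13, R14, V2} → V_1 = 28.11+0.08951j
Node n2: branches {I1, I2, R7, R9, I4} → V_2 = 288.5+0.06467j
Node n3: branches {I1, R1, R2, L2, R12, V2} → V_3 = 51.01+0.08951j
Node n4: branches {R1, R4, R5, R6, R8, L2, R11, I3} → V_4 = 50.89-3.431j
Node n5: branches {R2, R3, L1, R5, R10, R11, R13, I3, R14, V1} → V_5 = 29.30+0.000j
Source currents: i(V1)=-0.1761+0.02498j, i(V2)=-2.344+0.08023j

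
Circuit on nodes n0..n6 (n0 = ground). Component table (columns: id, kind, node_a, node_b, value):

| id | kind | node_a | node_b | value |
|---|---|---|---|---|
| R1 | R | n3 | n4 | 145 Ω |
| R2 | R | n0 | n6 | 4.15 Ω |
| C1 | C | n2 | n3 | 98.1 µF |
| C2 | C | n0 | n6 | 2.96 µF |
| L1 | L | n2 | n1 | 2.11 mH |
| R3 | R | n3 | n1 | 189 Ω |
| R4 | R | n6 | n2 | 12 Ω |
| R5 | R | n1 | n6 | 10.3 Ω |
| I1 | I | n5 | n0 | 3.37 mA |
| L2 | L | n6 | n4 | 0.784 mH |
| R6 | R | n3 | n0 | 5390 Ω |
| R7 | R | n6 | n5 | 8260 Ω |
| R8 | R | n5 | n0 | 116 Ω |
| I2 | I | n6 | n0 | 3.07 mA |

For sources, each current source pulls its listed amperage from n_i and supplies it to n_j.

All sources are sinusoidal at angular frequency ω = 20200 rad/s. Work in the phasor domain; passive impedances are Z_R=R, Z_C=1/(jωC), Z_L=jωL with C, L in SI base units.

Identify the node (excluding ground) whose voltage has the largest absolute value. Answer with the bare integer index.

5

Apply KCL at each of the 6 non-ground nodes and solve the resulting linear system.
Node n1: branches {L1, R3, R5} → V_1 = -0.01217+0.003011j
Node n2: branches {C1, L1, R4} → V_2 = -0.01215+0.003015j
Node n3: branches {R1, C1, R3, R6} → V_3 = -0.01215+0.003014j
Node n4: branches {R1, L2} → V_4 = -0.01217+0.003019j
Node n5: branches {I1, R7, R8} → V_5 = -0.3857+4.177e-05j
Node n6: branches {R2, C2, R4, R5, L2, R7, I2} → V_6 = -0.01217+0.003016j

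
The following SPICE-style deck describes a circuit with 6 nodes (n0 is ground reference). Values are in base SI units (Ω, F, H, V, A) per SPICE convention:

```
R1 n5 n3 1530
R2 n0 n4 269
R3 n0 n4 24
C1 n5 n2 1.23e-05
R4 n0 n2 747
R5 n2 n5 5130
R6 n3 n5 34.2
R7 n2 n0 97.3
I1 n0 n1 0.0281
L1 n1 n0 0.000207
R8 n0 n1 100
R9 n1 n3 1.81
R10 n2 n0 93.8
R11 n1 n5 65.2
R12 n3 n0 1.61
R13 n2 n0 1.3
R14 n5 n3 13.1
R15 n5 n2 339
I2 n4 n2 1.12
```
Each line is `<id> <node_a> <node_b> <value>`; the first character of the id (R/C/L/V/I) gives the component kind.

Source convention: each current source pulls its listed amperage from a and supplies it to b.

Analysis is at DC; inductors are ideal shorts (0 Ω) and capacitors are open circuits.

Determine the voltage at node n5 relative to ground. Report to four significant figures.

0.03825 V

Apply KCL at each of the 5 non-ground nodes and solve the resulting linear system.
Node n1: branches {I1, L1, R8, R9, R11} → V_1 = 0.000
Node n2: branches {C1, R4, R5, R7, R10, R13, R15, I2} → V_2 = 1.410
Node n3: branches {R1, R6, R9, R12, R14} → V_3 = 0.003175
Node n4: branches {R2, R3, I2} → V_4 = -24.68
Node n5: branches {R1, C1, R5, R6, R11, R14, R15} → V_5 = 0.03825
Source currents: i(L1)=0.03044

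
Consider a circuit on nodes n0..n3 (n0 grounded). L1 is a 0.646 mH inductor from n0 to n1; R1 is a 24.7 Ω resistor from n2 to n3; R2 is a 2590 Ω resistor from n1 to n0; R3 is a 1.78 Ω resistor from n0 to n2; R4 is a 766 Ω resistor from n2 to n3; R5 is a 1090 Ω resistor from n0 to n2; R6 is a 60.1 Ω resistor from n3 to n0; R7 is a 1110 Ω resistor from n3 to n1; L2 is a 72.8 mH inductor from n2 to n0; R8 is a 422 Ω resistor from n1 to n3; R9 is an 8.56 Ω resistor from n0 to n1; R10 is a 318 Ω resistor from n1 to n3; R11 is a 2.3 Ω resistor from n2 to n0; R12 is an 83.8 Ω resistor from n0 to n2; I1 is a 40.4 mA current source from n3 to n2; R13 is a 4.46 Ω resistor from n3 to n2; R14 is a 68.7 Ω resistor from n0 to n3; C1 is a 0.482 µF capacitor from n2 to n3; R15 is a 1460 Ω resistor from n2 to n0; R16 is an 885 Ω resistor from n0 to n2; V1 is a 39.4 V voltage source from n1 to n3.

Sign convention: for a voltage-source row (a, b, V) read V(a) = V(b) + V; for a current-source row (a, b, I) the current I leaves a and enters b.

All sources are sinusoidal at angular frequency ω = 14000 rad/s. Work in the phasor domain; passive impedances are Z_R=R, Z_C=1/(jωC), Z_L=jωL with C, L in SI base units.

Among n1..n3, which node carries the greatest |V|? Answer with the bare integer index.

1

Apply KCL at each of the 3 non-ground nodes and solve the resulting linear system.
Node n1: branches {L1, R2, R7, R8, R9, R10, V1} → V_1 = 24.19+7.627j
Node n2: branches {R1, R3, R4, R5, L2, R11, R12, I1, R13, C1, R15, R16} → V_2 = -3.170+1.522j
Node n3: branches {R1, R4, R6, R7, R8, R10, I1, R13, R14, C1, V1} → V_3 = -15.21+7.627j
Source currents: i(V1)=-3.931+1.781j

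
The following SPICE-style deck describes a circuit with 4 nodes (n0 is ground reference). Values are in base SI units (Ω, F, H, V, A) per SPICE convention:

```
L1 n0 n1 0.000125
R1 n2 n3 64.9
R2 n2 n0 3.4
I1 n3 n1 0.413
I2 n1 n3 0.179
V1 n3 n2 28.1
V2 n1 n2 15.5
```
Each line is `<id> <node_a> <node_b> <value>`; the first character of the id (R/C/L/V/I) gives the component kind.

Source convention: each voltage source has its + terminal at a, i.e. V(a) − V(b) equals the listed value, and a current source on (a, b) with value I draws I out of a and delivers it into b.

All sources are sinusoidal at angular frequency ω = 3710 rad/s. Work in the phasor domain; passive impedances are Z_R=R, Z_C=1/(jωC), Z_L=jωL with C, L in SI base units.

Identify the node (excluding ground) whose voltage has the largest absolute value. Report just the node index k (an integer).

2

MNA unknowns: 3 node voltages V₁..V_3 plus 2 source currents (V1, V2)
L1: Y=0.000-2.156j on G[0,1]
R1: Y=0.01541+0.000j on G[2,3]
R2: Y=0.2941+0.000j on G[2,0]
I1: z[3]−=0.413, z[1]+=0.413
I2: z[1]−=0.179, z[3]+=0.179
V1: row V3−V2=28.1, i_V1 at 3,2
V2: row V1−V2=15.5, i_V2 at 1,2
solve → V1=0.2831+2.076j, V2=-15.22+2.076j, V3=12.88+2.076j
aux → i_V1=-0.6670+0.000j, i_V2=-4.242+0.6105j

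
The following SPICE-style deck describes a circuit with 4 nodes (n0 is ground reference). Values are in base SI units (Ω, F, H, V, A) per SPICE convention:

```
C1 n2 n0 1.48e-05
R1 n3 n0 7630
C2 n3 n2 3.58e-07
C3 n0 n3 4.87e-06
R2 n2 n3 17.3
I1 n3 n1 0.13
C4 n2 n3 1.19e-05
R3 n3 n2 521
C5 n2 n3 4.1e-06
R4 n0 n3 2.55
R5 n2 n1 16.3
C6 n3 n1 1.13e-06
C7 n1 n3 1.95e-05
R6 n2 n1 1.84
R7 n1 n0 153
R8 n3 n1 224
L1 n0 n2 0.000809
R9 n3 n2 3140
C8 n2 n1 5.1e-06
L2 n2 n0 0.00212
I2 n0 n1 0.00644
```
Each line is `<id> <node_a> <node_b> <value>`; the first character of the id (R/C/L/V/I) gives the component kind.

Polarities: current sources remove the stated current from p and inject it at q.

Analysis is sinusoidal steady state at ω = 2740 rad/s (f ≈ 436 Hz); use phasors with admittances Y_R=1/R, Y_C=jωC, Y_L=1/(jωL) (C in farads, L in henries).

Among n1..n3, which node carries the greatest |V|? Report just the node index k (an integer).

1

Apply KCL at each of the 3 non-ground nodes and solve the resulting linear system.
Node n1: branches {I1, R5, C6, C7, R6, R7, R8, C8, I2} → V_1 = 0.3060+0.1322j
Node n2: branches {C1, C2, R2, C4, R3, C5, R5, R6, L1, R9, C8, L2} → V_2 = 0.09021+0.1923j
Node n3: branches {R1, C2, C3, R2, I1, C4, R3, C5, R4, C6, C7, R8, R9} → V_3 = -0.2696+0.1410j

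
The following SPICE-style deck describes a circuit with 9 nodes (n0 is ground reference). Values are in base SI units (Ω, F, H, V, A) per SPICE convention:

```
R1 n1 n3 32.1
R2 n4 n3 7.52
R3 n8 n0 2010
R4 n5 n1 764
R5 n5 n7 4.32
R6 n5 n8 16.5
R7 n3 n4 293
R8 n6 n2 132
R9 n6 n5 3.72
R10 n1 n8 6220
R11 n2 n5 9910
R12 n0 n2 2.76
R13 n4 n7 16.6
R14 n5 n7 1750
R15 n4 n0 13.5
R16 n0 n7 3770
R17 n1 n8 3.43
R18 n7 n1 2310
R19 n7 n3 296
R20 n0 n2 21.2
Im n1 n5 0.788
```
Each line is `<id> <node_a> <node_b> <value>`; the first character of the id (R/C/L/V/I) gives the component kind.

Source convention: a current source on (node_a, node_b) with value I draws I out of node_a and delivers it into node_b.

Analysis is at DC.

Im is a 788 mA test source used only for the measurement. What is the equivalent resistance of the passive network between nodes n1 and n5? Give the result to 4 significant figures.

R_eq = 14.33 Ω

Element admittances at DC:
  Y(R1) = 0.03115 S between n1,n3
  Y(R2) = 0.1330 S between n4,n3
  Y(R3) = 0.0004975 S between n8,n0
  Y(R4) = 0.001309 S between n5,n1
  Y(R5) = 0.2315 S between n5,n7
  Y(R6) = 0.06061 S between n5,n8
  Y(R7) = 0.003413 S between n3,n4
  Y(R8) = 0.007576 S between n6,n2
  Y(R9) = 0.2688 S between n6,n5
  Y(R10) = 0.0001608 S between n1,n8
  Y(R11) = 0.0001009 S between n2,n5
  Y(R12) = 0.3623 S between n0,n2
  Y(R13) = 0.06024 S between n4,n7
  Y(R14) = 0.0005714 S between n5,n7
  Y(R15) = 0.07407 S between n4,n0
  Y(R16) = 0.0002653 S between n0,n7
  Y(R17) = 0.2915 S between n1,n8
  Y(R18) = 0.0004329 S between n7,n1
  Y(R19) = 0.003378 S between n7,n3
  Y(R20) = 0.04717 S between n0,n2
  Im: injects 0.788 A into n5 (from n1)
Assemble and solve the 8×8 MNA system:
  V(n1)=-8.057  V(n2)=0.05791  V(n3)=-1.650  V(n4)=-0.2879  V(n5)=3.233  V(n6)=3.146  V(n7)=2.442  V(n8)=-6.107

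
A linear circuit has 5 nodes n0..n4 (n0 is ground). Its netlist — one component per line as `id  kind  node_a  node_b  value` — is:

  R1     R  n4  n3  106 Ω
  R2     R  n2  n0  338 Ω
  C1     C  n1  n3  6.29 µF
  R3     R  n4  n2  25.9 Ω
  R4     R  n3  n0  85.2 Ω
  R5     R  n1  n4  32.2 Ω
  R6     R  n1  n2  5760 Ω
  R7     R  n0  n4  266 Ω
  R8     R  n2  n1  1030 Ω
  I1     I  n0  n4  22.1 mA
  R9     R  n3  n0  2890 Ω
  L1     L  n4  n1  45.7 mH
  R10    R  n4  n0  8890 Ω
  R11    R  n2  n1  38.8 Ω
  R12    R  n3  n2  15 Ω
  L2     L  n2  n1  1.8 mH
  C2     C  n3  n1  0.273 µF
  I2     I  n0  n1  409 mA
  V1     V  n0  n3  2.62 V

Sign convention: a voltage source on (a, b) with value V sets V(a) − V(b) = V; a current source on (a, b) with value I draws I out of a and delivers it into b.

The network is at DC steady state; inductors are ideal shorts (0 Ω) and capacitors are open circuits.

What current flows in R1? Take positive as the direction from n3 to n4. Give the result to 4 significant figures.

Element admittances at DC:
  Y(R1) = 0.009434 S between n4,n3
  Y(R2) = 0.002959 S between n2,n0
  Y(C1) = 0.000 S between n1,n3
  Y(R3) = 0.03861 S between n4,n2
  Y(R4) = 0.01174 S between n3,n0
  Y(R5) = 0.03106 S between n1,n4
  Y(R6) = 0.0001736 S between n1,n2
  Y(R7) = 0.003759 S between n0,n4
  Y(R8) = 0.0009709 S between n2,n1
  I1: injects 0.0221 A into n4 (from n0)
  Y(R9) = 0.0003460 S between n3,n0
  L1: short n4↔n1 (DC inductor)
  Y(R10) = 0.0001125 S between n4,n0
  Y(R11) = 0.02577 S between n2,n1
  Y(R12) = 0.06667 S between n3,n2
  L2: short n2↔n1 (DC inductor)
  Y(C2) = 0.000 S between n3,n1
  I2: injects 0.409 A into n1 (from n0)
  V1: constraint V(n0)−V(n3) = 2.62
Assemble and solve the 7×7 MNA system:
  V(n1)=2.794  V(n2)=2.794  V(n3)=-2.620  V(n4)=2.794
  i(L1)=-0.03979  i(L2)=-0.3692  i(V1)=-0.4437

-0.05108 A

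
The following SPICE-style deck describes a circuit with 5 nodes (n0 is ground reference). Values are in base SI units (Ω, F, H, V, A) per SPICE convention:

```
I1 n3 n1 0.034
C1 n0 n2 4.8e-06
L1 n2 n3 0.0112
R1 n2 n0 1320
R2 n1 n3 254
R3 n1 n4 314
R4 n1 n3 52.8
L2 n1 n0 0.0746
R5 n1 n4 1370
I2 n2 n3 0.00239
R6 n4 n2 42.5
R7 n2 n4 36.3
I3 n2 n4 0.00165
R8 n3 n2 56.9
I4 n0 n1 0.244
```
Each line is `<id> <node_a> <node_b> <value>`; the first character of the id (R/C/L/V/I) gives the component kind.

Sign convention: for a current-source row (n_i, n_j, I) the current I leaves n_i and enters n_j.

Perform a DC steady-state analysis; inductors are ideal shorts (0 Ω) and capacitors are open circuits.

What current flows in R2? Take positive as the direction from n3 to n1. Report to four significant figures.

-0.004926 A

MNA unknowns: 4 node voltages V₁..V_4 plus 2 source currents (L1, L2)
I1: z[3]−=0.034, z[1]+=0.034
C1: Y=0.000 on G[0,2]
L1: row V2−V3=0, i_L1 at 2,3
R1: Y=0.0007576 on G[2,0]
R2: Y=0.003937 on G[1,3]
R3: Y=0.003185 on G[1,4]
R4: Y=0.01894 on G[1,3]
L2: row V1−V0=0, i_L2 at 1,0
R5: Y=0.0007299 on G[1,4]
I2: z[2]−=0.00239, z[3]+=0.00239
R6: Y=0.02353 on G[4,2]
R7: Y=0.02755 on G[2,4]
I3: z[2]−=0.00165, z[4]+=0.00165
R8: Y=0.01757 on G[3,2]
I4: z[0]−=0.244, z[1]+=0.244
solve → V1=0.000, V2=-1.251, V3=-1.251, V4=-1.132
aux → i_L1=0.002989, i_L2=0.2449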